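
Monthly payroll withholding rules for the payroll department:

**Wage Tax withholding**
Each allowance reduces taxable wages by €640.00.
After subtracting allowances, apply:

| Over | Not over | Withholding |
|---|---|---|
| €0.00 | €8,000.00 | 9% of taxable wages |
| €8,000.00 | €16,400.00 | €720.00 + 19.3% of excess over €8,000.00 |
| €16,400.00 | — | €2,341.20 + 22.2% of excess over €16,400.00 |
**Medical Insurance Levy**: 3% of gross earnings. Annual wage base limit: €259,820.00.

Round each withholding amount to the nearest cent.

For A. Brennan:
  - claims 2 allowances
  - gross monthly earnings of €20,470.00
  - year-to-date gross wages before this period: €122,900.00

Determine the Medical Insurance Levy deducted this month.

€614.10

Medical Insurance Levy: 3% × €20,470.00 = €614.10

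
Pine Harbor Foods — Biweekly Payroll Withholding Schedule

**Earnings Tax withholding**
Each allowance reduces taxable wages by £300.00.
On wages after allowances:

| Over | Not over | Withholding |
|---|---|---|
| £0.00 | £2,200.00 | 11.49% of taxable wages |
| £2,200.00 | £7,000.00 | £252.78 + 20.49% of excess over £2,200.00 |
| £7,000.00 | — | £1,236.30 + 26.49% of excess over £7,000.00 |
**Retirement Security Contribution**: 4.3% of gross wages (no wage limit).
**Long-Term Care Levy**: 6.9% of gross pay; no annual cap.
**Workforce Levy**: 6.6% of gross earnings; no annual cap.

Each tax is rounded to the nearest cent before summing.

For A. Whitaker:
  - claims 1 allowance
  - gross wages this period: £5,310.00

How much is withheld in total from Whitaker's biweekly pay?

Earnings Tax: taxable = £5,310.00 − 1×£300.00 = £5,010.00
  £252.78 + 20.49% × (£5,010.00 − £2,200.00) = £252.78 + 20.49% × £2,810.00 = £828.55
Retirement Security Contribution: 4.3% × £5,310.00 = £228.33
Long-Term Care Levy: 6.9% × £5,310.00 = £366.39
Workforce Levy: 6.6% × £5,310.00 = £350.46
Total: £828.55 + £228.33 + £366.39 + £350.46 = £1,773.73

£1,773.73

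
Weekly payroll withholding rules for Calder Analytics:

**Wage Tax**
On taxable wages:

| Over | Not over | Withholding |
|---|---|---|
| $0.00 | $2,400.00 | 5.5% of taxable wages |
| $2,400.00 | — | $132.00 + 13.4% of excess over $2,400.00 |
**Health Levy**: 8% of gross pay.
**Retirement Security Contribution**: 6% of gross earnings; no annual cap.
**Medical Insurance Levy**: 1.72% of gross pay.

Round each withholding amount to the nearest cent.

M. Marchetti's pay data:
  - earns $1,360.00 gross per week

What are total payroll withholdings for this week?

Wage Tax: taxable = $1,360.00
  5.5% × $1,360.00 = $74.80
Health Levy: 8% × $1,360.00 = $108.80
Retirement Security Contribution: 6% × $1,360.00 = $81.60
Medical Insurance Levy: 1.72% × $1,360.00 = $23.39
Total: $74.80 + $108.80 + $81.60 + $23.39 = $288.59

$288.59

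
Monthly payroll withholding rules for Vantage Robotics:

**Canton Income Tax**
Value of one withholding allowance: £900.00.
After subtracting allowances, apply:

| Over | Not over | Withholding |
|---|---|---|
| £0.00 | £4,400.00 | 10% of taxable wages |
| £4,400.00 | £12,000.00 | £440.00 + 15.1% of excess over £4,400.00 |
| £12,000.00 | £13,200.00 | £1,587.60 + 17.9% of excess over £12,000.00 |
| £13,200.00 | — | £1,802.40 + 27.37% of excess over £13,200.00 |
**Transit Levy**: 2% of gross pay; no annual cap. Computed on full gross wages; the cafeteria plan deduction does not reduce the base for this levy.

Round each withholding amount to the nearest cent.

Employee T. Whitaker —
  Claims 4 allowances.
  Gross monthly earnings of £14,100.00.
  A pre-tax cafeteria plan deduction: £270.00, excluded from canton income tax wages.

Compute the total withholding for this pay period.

£1,602.33

Canton Income Tax: taxable = £14,100.00 − £270.00 − 4×£900.00 = £10,230.00
  £440.00 + 15.1% × (£10,230.00 − £4,400.00) = £440.00 + 15.1% × £5,830.00 = £1,320.33
Transit Levy: 2% × £14,100.00 = £282.00
Total: £1,320.33 + £282.00 = £1,602.33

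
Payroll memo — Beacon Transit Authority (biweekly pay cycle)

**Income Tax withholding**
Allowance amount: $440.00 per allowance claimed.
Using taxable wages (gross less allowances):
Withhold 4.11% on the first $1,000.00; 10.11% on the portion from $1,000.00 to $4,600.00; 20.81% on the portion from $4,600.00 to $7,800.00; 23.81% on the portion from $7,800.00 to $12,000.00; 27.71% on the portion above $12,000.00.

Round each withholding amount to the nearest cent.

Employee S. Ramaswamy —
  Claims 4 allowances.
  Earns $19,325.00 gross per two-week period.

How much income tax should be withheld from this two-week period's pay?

Income Tax: taxable = $19,325.00 − 4×$440.00 = $17,565.00
  $2,071.00 + 27.71% × ($17,565.00 − $12,000.00) = $2,071.00 + 27.71% × $5,565.00 = $3,613.06

$3,613.06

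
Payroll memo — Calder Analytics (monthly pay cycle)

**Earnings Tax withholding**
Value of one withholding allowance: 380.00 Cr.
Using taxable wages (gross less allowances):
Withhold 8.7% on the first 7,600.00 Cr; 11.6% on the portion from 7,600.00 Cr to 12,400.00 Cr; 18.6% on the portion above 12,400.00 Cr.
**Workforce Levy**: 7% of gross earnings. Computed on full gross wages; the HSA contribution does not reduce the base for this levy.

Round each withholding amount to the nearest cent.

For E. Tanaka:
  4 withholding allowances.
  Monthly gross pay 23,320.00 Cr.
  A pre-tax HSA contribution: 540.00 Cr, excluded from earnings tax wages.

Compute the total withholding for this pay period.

Earnings Tax: taxable = 23,320.00 Cr − 540.00 Cr − 4×380.00 Cr = 21,260.00 Cr
  1,218.00 Cr + 18.6% × (21,260.00 Cr − 12,400.00 Cr) = 1,218.00 Cr + 18.6% × 8,860.00 Cr = 2,865.96 Cr
Workforce Levy: 7% × 23,320.00 Cr = 1,632.40 Cr
Total: 2,865.96 Cr + 1,632.40 Cr = 4,498.36 Cr

4,498.36 Cr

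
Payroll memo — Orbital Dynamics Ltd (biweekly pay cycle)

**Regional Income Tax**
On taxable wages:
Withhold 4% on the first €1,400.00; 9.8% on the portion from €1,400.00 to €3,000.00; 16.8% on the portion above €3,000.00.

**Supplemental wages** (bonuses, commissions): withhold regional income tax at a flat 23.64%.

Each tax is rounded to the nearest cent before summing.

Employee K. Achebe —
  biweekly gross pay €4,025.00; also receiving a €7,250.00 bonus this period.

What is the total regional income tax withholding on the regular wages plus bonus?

Regional Income Tax: taxable = €4,025.00
  €212.80 + 16.8% × (€4,025.00 − €3,000.00) = €212.80 + 16.8% × €1,025.00 = €385.00
Supplemental (23.64% flat on bonus): 23.64% × €7,250.00 = €1,713.90
Total regional income tax: €385.00 + €1,713.90 = €2,098.90

€2,098.90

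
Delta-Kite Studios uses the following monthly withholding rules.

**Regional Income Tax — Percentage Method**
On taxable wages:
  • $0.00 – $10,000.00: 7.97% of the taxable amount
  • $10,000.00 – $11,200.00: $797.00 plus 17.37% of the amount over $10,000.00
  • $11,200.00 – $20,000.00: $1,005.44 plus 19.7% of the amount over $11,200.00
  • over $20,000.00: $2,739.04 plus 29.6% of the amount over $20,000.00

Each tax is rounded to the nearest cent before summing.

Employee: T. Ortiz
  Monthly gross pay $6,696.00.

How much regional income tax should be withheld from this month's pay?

$533.67

Regional Income Tax: taxable = $6,696.00
  7.97% × $6,696.00 = $533.67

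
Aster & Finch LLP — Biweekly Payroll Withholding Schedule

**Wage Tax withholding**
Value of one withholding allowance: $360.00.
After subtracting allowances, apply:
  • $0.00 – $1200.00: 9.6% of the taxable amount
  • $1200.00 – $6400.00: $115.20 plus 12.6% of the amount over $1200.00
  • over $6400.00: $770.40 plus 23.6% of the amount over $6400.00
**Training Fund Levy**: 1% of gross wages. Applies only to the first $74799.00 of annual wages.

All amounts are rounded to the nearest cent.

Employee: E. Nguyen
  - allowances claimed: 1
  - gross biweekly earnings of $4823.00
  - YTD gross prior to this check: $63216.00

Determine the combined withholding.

Wage Tax: taxable = $4823.00 − 1×$360.00 = $4463.00
  $115.20 + 12.6% × ($4463.00 − $1200.00) = $115.20 + 12.6% × $3263.00 = $526.34
Training Fund Levy: 1% × $4823.00 = $48.23
Total: $526.34 + $48.23 = $574.57

$574.57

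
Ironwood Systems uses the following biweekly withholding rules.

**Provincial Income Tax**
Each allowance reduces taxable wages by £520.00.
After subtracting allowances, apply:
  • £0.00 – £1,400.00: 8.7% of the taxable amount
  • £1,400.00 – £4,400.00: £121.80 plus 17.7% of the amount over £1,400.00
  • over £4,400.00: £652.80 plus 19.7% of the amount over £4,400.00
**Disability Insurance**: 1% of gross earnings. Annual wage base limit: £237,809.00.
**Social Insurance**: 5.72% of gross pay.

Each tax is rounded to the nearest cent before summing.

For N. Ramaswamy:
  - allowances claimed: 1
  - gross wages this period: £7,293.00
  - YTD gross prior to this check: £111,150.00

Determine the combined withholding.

£1,610.37

Provincial Income Tax: taxable = £7,293.00 − 1×£520.00 = £6,773.00
  £652.80 + 19.7% × (£6,773.00 − £4,400.00) = £652.80 + 19.7% × £2,373.00 = £1,120.28
Disability Insurance: 1% × £7,293.00 = £72.93
Social Insurance: 5.72% × £7,293.00 = £417.16
Total: £1,120.28 + £72.93 + £417.16 = £1,610.37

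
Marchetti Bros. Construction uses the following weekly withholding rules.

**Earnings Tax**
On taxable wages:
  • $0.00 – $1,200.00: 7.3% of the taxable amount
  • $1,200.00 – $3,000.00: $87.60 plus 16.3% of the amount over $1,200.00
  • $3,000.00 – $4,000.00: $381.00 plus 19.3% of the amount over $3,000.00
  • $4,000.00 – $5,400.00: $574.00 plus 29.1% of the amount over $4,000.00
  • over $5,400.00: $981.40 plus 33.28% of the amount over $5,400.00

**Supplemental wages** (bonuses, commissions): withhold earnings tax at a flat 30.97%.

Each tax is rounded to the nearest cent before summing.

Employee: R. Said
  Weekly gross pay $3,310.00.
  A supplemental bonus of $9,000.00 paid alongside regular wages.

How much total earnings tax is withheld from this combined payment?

$3,228.13

Earnings Tax: taxable = $3,310.00
  $381.00 + 19.3% × ($3,310.00 − $3,000.00) = $381.00 + 19.3% × $310.00 = $440.83
Supplemental (30.97% flat on bonus): 30.97% × $9,000.00 = $2,787.30
Total earnings tax: $440.83 + $2,787.30 = $3,228.13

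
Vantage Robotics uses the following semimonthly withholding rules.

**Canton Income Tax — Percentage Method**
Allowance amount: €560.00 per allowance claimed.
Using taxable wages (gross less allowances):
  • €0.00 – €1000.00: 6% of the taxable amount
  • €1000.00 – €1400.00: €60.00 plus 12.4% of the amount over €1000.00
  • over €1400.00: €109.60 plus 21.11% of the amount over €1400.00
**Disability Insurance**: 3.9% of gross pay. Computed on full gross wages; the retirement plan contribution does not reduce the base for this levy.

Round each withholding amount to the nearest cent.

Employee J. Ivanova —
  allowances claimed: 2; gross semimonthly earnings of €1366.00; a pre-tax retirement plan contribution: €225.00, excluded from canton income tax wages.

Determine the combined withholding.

€54.53

Canton Income Tax: taxable = €1366.00 − €225.00 − 2×€560.00 = €21.00
  6% × €21.00 = €1.26
Disability Insurance: 3.9% × €1366.00 = €53.27
Total: €1.26 + €53.27 = €54.53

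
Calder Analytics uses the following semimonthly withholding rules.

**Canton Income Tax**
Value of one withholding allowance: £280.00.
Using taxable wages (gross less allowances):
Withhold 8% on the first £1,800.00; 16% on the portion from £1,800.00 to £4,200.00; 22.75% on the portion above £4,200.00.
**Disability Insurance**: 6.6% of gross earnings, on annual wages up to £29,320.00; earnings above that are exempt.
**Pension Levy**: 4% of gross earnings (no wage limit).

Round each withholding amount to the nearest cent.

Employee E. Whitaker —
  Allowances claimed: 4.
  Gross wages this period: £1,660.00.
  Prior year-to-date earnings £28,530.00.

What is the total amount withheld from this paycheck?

Canton Income Tax: taxable = £1,660.00 − 4×£280.00 = £540.00
  8% × £540.00 = £43.20
Disability Insurance: cap £29,320.00 − YTD £28,530.00 = £790.00 subject; 6.6% × £790.00 = £52.14
Pension Levy: 4% × £1,660.00 = £66.40
Total: £43.20 + £52.14 + £66.40 = £161.74

£161.74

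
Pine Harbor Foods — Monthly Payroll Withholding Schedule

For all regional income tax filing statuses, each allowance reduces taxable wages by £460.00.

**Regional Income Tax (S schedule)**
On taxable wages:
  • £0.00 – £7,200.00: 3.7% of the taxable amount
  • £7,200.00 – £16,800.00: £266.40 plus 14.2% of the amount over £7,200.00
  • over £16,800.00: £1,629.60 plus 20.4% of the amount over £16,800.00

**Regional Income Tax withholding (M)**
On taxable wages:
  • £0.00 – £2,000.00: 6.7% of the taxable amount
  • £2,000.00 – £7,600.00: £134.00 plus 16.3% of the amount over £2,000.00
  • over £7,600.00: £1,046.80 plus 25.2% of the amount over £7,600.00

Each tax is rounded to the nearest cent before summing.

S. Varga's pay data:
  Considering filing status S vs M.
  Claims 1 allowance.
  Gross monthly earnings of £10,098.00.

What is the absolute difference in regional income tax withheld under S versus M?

£947.78

Regional Income Tax (S): taxable = £10,098.00 − 1×£460.00 = £9,638.00
  £266.40 + 14.2% × (£9,638.00 − £7,200.00) = £266.40 + 14.2% × £2,438.00 = £612.60
Regional Income Tax (M): taxable = £10,098.00 − 1×£460.00 = £9,638.00
  £1,046.80 + 25.2% × (£9,638.00 − £7,600.00) = £1,046.80 + 25.2% × £2,038.00 = £1,560.38
Difference: |£612.60 − £1,560.38| = £947.78 (higher under M)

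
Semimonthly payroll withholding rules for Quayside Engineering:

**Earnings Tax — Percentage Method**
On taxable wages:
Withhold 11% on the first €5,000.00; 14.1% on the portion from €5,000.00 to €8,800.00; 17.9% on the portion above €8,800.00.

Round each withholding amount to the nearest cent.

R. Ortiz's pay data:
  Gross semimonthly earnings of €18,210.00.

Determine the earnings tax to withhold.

€2,770.19

Earnings Tax: taxable = €18,210.00
  €1,085.80 + 17.9% × (€18,210.00 − €8,800.00) = €1,085.80 + 17.9% × €9,410.00 = €2,770.19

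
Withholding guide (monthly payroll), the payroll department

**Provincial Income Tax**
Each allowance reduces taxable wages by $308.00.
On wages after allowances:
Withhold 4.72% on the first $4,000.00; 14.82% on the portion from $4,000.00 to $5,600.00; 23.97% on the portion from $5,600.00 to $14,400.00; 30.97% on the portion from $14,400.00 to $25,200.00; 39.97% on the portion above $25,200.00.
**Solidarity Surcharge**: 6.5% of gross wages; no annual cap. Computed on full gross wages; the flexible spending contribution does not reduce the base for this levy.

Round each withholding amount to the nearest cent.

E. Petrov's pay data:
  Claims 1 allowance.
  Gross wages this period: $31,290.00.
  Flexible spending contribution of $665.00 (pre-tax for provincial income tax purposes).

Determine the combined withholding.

$9,959.15

Provincial Income Tax: taxable = $31,290.00 − $665.00 − 1×$308.00 = $30,317.00
  $5,880.04 + 39.97% × ($30,317.00 − $25,200.00) = $5,880.04 + 39.97% × $5,117.00 = $7,925.30
Solidarity Surcharge: 6.5% × $31,290.00 = $2,033.85
Total: $7,925.30 + $2,033.85 = $9,959.15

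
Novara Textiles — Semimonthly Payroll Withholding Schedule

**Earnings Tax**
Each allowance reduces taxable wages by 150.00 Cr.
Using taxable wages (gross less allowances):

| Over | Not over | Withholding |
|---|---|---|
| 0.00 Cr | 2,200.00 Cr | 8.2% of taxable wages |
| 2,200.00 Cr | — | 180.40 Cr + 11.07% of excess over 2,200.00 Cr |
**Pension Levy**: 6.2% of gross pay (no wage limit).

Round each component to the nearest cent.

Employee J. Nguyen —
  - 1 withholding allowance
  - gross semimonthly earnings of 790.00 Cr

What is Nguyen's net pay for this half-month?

688.54 Cr

Earnings Tax: taxable = 790.00 Cr − 1×150.00 Cr = 640.00 Cr
  8.2% × 640.00 Cr = 52.48 Cr
Pension Levy: 6.2% × 790.00 Cr = 48.98 Cr
Total withheld: 52.48 Cr + 48.98 Cr = 101.46 Cr
Net pay: 790.00 Cr − 101.46 Cr = 688.54 Cr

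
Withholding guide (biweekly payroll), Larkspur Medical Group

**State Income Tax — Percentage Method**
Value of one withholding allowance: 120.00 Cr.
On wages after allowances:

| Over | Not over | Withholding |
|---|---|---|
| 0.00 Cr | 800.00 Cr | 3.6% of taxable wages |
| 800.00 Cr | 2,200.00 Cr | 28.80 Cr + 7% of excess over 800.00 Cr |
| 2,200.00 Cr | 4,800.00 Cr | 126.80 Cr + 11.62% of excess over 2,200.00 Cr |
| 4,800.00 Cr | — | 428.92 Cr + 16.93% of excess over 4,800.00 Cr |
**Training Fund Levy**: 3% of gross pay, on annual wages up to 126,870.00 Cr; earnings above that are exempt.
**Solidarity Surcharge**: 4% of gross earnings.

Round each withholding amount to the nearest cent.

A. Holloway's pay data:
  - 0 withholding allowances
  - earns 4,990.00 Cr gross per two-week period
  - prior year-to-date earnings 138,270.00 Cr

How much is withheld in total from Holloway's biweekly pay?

660.69 Cr

State Income Tax: taxable = 4,990.00 Cr
  428.92 Cr + 16.93% × (4,990.00 Cr − 4,800.00 Cr) = 428.92 Cr + 16.93% × 190.00 Cr = 461.09 Cr
Training Fund Levy: YTD 138,270.00 Cr ≥ cap 126,870.00 Cr → 0.00 Cr
Solidarity Surcharge: 4% × 4,990.00 Cr = 199.60 Cr
Total: 461.09 Cr + 0.00 Cr + 199.60 Cr = 660.69 Cr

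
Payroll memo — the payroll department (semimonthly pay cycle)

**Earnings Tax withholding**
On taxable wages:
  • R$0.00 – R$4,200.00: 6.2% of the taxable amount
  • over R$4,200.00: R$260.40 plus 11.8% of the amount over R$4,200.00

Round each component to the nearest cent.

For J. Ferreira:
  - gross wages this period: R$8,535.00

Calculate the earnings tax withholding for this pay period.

Earnings Tax: taxable = R$8,535.00
  R$260.40 + 11.8% × (R$8,535.00 − R$4,200.00) = R$260.40 + 11.8% × R$4,335.00 = R$771.93

R$771.93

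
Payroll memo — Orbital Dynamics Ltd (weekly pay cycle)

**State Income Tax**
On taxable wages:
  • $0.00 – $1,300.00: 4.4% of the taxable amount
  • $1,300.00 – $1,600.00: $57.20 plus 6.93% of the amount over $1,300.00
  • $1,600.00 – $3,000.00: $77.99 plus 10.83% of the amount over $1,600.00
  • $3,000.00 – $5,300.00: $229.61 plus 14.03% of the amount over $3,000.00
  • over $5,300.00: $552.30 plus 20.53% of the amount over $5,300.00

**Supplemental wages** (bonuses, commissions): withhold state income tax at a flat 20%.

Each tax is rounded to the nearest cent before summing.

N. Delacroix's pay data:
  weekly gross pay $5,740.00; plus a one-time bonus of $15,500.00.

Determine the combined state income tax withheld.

State Income Tax: taxable = $5,740.00
  $552.30 + 20.53% × ($5,740.00 − $5,300.00) = $552.30 + 20.53% × $440.00 = $642.63
Supplemental (20% flat on bonus): 20% × $15,500.00 = $3,100.00
Total state income tax: $642.63 + $3,100.00 = $3,742.63

$3,742.63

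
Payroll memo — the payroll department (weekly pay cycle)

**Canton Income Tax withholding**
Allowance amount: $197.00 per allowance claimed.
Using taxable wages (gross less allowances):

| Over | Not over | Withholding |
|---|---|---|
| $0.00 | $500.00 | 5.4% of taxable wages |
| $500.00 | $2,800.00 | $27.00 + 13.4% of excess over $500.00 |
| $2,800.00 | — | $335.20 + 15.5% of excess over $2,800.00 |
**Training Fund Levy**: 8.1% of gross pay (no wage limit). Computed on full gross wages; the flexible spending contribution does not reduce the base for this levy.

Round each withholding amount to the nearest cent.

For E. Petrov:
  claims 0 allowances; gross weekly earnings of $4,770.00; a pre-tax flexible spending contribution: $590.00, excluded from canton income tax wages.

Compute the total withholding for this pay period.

$935.47

Canton Income Tax: taxable = $4,770.00 − $590.00 = $4,180.00
  $335.20 + 15.5% × ($4,180.00 − $2,800.00) = $335.20 + 15.5% × $1,380.00 = $549.10
Training Fund Levy: 8.1% × $4,770.00 = $386.37
Total: $549.10 + $386.37 = $935.47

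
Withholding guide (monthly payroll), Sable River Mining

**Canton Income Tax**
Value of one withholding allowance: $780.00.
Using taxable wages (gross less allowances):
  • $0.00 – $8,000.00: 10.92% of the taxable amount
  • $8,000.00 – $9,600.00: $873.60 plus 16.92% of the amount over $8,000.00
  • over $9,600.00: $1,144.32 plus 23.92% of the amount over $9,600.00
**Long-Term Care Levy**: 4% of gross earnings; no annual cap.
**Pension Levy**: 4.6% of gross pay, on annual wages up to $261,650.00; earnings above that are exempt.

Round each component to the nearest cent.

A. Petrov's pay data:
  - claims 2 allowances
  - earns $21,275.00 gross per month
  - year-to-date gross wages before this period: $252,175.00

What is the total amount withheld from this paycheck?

$4,850.68

Canton Income Tax: taxable = $21,275.00 − 2×$780.00 = $19,715.00
  $1,144.32 + 23.92% × ($19,715.00 − $9,600.00) = $1,144.32 + 23.92% × $10,115.00 = $3,563.83
Long-Term Care Levy: 4% × $21,275.00 = $851.00
Pension Levy: cap $261,650.00 − YTD $252,175.00 = $9,475.00 subject; 4.6% × $9,475.00 = $435.85
Total: $3,563.83 + $851.00 + $435.85 = $4,850.68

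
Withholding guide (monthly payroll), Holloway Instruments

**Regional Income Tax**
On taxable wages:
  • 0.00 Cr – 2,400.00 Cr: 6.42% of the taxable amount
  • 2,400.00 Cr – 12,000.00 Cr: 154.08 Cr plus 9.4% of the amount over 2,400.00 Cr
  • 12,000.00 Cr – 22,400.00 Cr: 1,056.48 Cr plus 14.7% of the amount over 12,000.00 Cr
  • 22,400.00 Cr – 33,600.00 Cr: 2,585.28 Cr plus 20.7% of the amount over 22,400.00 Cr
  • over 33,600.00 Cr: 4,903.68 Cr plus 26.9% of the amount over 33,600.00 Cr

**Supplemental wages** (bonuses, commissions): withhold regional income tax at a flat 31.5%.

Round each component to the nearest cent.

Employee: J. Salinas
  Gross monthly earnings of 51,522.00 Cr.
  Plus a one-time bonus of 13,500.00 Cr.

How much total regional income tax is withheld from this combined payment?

13,977.20 Cr

Regional Income Tax: taxable = 51,522.00 Cr
  4,903.68 Cr + 26.9% × (51,522.00 Cr − 33,600.00 Cr) = 4,903.68 Cr + 26.9% × 17,922.00 Cr = 9,724.70 Cr
Supplemental (31.5% flat on bonus): 31.5% × 13,500.00 Cr = 4,252.50 Cr
Total regional income tax: 9,724.70 Cr + 4,252.50 Cr = 13,977.20 Cr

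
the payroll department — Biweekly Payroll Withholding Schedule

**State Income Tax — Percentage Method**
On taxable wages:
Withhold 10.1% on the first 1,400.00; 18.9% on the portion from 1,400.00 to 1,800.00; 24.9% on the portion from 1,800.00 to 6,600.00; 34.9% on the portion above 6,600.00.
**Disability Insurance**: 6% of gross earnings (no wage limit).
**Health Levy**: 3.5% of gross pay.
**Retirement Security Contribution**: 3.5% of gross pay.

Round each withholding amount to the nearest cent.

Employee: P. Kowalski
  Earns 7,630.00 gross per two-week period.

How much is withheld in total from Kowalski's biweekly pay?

2,763.57

State Income Tax: taxable = 7,630.00
  1,412.20 + 34.9% × (7,630.00 − 6,600.00) = 1,412.20 + 34.9% × 1,030.00 = 1,771.67
Disability Insurance: 6% × 7,630.00 = 457.80
Health Levy: 3.5% × 7,630.00 = 267.05
Retirement Security Contribution: 3.5% × 7,630.00 = 267.05
Total: 1,771.67 + 457.80 + 267.05 + 267.05 = 2,763.57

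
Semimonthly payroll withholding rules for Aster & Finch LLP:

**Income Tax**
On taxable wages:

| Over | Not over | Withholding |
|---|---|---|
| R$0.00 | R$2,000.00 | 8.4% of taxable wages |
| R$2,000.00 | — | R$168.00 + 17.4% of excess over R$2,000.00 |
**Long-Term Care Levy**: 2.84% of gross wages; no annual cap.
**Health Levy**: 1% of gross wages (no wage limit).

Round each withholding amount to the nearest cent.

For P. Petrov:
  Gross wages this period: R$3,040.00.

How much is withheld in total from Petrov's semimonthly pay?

Income Tax: taxable = R$3,040.00
  R$168.00 + 17.4% × (R$3,040.00 − R$2,000.00) = R$168.00 + 17.4% × R$1,040.00 = R$348.96
Long-Term Care Levy: 2.84% × R$3,040.00 = R$86.34
Health Levy: 1% × R$3,040.00 = R$30.40
Total: R$348.96 + R$86.34 + R$30.40 = R$465.70

R$465.70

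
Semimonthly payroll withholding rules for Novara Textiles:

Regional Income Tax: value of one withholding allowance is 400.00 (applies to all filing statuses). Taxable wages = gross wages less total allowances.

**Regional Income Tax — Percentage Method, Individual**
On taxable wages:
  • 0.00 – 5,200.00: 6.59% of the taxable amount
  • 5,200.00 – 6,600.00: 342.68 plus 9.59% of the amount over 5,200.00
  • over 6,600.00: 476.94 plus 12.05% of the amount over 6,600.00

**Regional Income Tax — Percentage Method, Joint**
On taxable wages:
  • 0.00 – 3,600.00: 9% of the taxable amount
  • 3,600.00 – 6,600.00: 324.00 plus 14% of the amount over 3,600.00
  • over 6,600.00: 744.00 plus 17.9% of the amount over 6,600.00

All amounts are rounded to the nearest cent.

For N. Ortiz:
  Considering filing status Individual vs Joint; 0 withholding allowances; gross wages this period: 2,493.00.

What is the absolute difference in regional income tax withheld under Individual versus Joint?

60.08

Regional Income Tax (Individual): taxable = 2,493.00
  6.59% × 2,493.00 = 164.29
Regional Income Tax (Joint): taxable = 2,493.00
  9% × 2,493.00 = 224.37
Difference: |164.29 − 224.37| = 60.08 (higher under Joint)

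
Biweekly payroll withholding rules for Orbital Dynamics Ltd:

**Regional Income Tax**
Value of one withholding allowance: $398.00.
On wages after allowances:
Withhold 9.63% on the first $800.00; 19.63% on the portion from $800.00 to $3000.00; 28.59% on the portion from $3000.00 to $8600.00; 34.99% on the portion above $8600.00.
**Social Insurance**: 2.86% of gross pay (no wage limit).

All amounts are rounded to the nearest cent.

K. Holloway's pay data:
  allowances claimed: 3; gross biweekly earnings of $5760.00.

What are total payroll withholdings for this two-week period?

Regional Income Tax: taxable = $5760.00 − 3×$398.00 = $4566.00
  $508.90 + 28.59% × ($4566.00 − $3000.00) = $508.90 + 28.59% × $1566.00 = $956.62
Social Insurance: 2.86% × $5760.00 = $164.74
Total: $956.62 + $164.74 = $1121.36

$1121.36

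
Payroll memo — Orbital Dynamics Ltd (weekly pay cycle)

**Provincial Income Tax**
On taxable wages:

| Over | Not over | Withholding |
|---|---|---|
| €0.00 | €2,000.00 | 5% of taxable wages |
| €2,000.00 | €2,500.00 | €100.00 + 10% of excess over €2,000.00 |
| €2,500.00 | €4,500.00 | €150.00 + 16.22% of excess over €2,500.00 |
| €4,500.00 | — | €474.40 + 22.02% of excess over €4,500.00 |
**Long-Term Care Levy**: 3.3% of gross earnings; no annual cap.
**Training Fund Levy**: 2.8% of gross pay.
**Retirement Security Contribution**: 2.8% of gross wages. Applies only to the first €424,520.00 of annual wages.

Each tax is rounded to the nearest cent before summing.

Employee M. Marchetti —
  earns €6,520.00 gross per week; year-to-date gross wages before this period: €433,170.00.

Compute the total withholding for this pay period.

Provincial Income Tax: taxable = €6,520.00
  €474.40 + 22.02% × (€6,520.00 − €4,500.00) = €474.40 + 22.02% × €2,020.00 = €919.20
Long-Term Care Levy: 3.3% × €6,520.00 = €215.16
Training Fund Levy: 2.8% × €6,520.00 = €182.56
Retirement Security Contribution: YTD €433,170.00 ≥ cap €424,520.00 → €0.00
Total: €919.20 + €215.16 + €182.56 + €0.00 = €1,316.92

€1,316.92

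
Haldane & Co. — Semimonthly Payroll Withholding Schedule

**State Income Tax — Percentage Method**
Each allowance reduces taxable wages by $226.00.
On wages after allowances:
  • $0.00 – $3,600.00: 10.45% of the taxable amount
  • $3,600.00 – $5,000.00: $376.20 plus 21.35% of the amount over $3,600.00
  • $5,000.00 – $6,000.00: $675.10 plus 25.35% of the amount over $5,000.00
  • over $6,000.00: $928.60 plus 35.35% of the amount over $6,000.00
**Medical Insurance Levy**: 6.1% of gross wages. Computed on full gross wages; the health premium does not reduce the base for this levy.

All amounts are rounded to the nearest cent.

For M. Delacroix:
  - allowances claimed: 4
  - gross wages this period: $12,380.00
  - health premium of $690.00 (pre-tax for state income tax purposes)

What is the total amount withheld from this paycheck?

State Income Tax: taxable = $12,380.00 − $690.00 − 4×$226.00 = $10,786.00
  $928.60 + 35.35% × ($10,786.00 − $6,000.00) = $928.60 + 35.35% × $4,786.00 = $2,620.45
Medical Insurance Levy: 6.1% × $12,380.00 = $755.18
Total: $2,620.45 + $755.18 = $3,375.63

$3,375.63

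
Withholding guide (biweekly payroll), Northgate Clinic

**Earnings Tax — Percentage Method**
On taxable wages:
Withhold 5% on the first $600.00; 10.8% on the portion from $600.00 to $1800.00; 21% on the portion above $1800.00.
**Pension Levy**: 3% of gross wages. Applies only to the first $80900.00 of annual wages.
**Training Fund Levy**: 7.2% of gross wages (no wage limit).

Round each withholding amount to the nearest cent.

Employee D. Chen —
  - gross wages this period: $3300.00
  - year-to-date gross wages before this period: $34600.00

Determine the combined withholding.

Earnings Tax: taxable = $3300.00
  $159.60 + 21% × ($3300.00 − $1800.00) = $159.60 + 21% × $1500.00 = $474.60
Pension Levy: 3% × $3300.00 = $99.00
Training Fund Levy: 7.2% × $3300.00 = $237.60
Total: $474.60 + $99.00 + $237.60 = $811.20

$811.20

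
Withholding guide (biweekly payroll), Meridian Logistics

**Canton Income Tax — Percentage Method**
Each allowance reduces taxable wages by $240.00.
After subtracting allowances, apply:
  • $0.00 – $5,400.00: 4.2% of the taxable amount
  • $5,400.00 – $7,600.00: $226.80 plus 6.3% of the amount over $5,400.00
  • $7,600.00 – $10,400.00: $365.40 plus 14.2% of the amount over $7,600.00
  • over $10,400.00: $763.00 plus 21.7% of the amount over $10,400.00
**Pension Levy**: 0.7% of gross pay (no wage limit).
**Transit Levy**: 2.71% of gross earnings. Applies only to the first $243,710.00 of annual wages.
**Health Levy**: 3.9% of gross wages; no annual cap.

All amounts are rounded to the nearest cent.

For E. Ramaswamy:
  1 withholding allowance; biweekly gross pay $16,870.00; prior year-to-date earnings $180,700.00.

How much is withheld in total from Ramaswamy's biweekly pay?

Canton Income Tax: taxable = $16,870.00 − 1×$240.00 = $16,630.00
  $763.00 + 21.7% × ($16,630.00 − $10,400.00) = $763.00 + 21.7% × $6,230.00 = $2,114.91
Pension Levy: 0.7% × $16,870.00 = $118.09
Transit Levy: 2.71% × $16,870.00 = $457.18
Health Levy: 3.9% × $16,870.00 = $657.93
Total: $2,114.91 + $118.09 + $457.18 + $657.93 = $3,348.11

$3,348.11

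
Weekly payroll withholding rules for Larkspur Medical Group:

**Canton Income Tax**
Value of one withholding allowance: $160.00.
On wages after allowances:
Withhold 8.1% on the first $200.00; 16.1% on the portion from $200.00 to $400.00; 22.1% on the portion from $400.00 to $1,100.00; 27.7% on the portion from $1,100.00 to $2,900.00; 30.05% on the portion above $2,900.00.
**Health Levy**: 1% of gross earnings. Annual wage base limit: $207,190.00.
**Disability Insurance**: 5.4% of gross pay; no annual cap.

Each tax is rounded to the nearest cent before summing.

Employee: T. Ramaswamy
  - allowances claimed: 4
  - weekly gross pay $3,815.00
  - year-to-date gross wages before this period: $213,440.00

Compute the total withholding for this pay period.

Canton Income Tax: taxable = $3,815.00 − 4×$160.00 = $3,175.00
  $701.70 + 30.05% × ($3,175.00 − $2,900.00) = $701.70 + 30.05% × $275.00 = $784.34
Health Levy: YTD $213,440.00 ≥ cap $207,190.00 → $0.00
Disability Insurance: 5.4% × $3,815.00 = $206.01
Total: $784.34 + $0.00 + $206.01 = $990.35

$990.35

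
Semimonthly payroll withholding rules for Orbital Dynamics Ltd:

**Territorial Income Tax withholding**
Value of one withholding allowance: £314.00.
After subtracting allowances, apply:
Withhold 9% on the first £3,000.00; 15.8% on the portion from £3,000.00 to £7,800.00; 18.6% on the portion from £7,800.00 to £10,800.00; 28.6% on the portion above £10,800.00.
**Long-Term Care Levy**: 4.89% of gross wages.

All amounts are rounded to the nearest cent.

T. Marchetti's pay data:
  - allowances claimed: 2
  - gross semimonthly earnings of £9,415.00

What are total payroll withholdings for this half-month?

Territorial Income Tax: taxable = £9,415.00 − 2×£314.00 = £8,787.00
  £1,028.40 + 18.6% × (£8,787.00 − £7,800.00) = £1,028.40 + 18.6% × £987.00 = £1,211.98
Long-Term Care Levy: 4.89% × £9,415.00 = £460.39
Total: £1,211.98 + £460.39 = £1,672.37

£1,672.37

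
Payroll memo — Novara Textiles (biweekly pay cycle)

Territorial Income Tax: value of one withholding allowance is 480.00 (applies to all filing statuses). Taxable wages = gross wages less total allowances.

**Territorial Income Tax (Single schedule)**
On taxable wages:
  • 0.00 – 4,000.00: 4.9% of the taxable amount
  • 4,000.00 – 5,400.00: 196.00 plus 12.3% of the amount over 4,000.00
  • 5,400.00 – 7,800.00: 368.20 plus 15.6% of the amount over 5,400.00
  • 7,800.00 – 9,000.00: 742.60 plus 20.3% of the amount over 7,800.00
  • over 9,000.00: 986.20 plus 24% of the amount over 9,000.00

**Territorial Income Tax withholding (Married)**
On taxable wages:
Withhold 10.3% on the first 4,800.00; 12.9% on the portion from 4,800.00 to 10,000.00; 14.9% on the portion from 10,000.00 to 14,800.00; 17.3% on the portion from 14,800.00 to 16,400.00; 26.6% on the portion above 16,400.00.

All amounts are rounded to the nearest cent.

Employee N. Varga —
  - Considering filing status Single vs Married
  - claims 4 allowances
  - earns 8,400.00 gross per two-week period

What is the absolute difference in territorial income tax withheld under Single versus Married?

Territorial Income Tax (Single): taxable = 8,400.00 − 4×480.00 = 6,480.00
  368.20 + 15.6% × (6,480.00 − 5,400.00) = 368.20 + 15.6% × 1,080.00 = 536.68
Territorial Income Tax (Married): taxable = 8,400.00 − 4×480.00 = 6,480.00
  494.40 + 12.9% × (6,480.00 − 4,800.00) = 494.40 + 12.9% × 1,680.00 = 711.12
Difference: |536.68 − 711.12| = 174.44 (higher under Married)

174.44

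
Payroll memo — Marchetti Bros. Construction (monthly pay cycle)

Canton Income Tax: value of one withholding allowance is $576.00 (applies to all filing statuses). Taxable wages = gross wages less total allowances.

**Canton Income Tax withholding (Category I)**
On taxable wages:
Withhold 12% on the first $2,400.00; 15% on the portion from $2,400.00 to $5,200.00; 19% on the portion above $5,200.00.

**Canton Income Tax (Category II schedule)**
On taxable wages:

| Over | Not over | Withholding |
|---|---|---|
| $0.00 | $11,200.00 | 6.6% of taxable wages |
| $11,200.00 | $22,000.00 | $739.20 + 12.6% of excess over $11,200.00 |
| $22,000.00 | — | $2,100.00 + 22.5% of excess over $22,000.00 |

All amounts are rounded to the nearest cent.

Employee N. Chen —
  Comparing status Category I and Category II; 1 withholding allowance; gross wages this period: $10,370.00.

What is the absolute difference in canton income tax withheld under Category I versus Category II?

Canton Income Tax (Category I): taxable = $10,370.00 − 1×$576.00 = $9,794.00
  $708.00 + 19% × ($9,794.00 − $5,200.00) = $708.00 + 19% × $4,594.00 = $1,580.86
Canton Income Tax (Category II): taxable = $10,370.00 − 1×$576.00 = $9,794.00
  6.6% × $9,794.00 = $646.40
Difference: |$1,580.86 − $646.40| = $934.46 (higher under Category I)

$934.46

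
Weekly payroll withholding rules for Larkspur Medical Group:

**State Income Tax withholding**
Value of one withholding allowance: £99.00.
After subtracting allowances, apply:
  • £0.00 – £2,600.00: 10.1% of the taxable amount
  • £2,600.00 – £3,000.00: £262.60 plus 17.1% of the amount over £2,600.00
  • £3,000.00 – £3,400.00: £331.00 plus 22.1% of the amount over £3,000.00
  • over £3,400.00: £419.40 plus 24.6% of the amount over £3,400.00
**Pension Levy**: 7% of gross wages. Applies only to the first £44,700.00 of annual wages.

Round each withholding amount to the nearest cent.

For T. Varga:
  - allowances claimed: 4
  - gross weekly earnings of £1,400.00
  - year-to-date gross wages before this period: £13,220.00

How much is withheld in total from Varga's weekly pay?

£199.40

State Income Tax: taxable = £1,400.00 − 4×£99.00 = £1,004.00
  10.1% × £1,004.00 = £101.40
Pension Levy: 7% × £1,400.00 = £98.00
Total: £101.40 + £98.00 = £199.40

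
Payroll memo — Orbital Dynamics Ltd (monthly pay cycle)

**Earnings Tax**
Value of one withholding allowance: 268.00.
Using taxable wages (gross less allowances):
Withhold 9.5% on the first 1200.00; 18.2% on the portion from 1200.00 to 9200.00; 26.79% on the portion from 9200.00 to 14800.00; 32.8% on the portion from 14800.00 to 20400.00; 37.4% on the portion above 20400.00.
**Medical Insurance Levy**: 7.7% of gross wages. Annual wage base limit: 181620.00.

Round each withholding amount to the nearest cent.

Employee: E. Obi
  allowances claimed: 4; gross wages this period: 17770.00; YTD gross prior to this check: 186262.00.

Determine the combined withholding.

3692.78

Earnings Tax: taxable = 17770.00 − 4×268.00 = 16698.00
  3070.24 + 32.8% × (16698.00 − 14800.00) = 3070.24 + 32.8% × 1898.00 = 3692.78
Medical Insurance Levy: YTD 186262.00 ≥ cap 181620.00 → 0.00
Total: 3692.78 + 0.00 = 3692.78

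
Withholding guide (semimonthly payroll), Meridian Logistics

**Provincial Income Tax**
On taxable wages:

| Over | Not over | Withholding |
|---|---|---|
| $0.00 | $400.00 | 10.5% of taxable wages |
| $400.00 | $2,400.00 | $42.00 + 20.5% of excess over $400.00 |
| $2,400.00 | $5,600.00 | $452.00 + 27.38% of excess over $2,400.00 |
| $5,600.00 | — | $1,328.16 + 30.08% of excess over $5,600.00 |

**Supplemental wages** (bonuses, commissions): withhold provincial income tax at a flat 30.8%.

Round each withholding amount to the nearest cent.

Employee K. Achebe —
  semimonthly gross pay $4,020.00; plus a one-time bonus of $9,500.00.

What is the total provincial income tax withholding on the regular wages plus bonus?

Provincial Income Tax: taxable = $4,020.00
  $452.00 + 27.38% × ($4,020.00 − $2,400.00) = $452.00 + 27.38% × $1,620.00 = $895.56
Supplemental (30.8% flat on bonus): 30.8% × $9,500.00 = $2,926.00
Total provincial income tax: $895.56 + $2,926.00 = $3,821.56

$3,821.56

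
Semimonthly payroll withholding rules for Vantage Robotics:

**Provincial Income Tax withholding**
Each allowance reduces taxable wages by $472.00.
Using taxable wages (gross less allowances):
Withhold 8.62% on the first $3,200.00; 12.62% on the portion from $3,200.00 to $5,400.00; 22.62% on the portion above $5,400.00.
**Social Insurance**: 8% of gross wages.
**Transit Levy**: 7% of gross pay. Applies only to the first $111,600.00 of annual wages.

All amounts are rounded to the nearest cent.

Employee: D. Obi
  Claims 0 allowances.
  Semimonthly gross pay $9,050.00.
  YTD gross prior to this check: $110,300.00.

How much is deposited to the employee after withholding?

$6,855.89

Provincial Income Tax: taxable = $9,050.00
  $553.48 + 22.62% × ($9,050.00 − $5,400.00) = $553.48 + 22.62% × $3,650.00 = $1,379.11
Social Insurance: 8% × $9,050.00 = $724.00
Transit Levy: cap $111,600.00 − YTD $110,300.00 = $1,300.00 subject; 7% × $1,300.00 = $91.00
Total withheld: $1,379.11 + $724.00 + $91.00 = $2,194.11
Net pay: $9,050.00 − $2,194.11 = $6,855.89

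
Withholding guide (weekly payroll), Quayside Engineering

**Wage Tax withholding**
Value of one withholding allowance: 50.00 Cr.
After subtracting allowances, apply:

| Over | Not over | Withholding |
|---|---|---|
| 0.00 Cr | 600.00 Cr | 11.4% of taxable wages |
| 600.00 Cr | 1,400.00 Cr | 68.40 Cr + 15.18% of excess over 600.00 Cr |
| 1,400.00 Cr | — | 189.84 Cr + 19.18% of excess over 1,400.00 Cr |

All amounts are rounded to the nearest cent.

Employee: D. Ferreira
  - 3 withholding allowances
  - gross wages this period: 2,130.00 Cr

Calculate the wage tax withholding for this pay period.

Wage Tax: taxable = 2,130.00 Cr − 3×50.00 Cr = 1,980.00 Cr
  189.84 Cr + 19.18% × (1,980.00 Cr − 1,400.00 Cr) = 189.84 Cr + 19.18% × 580.00 Cr = 301.08 Cr

301.08 Cr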